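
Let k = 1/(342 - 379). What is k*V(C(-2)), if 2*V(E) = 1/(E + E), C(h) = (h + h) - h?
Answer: 1/296 ≈ 0.0033784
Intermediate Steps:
k = -1/37 (k = 1/(-37) = -1/37 ≈ -0.027027)
C(h) = h (C(h) = 2*h - h = h)
V(E) = 1/(4*E) (V(E) = 1/(2*(E + E)) = 1/(2*((2*E))) = (1/(2*E))/2 = 1/(4*E))
k*V(C(-2)) = -1/(148*(-2)) = -(-1)/(148*2) = -1/37*(-⅛) = 1/296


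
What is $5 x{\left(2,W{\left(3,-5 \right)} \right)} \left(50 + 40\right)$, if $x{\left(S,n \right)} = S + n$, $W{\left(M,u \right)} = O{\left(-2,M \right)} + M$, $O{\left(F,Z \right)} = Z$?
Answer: $3600$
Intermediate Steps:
$W{\left(M,u \right)} = 2 M$ ($W{\left(M,u \right)} = M + M = 2 M$)
$5 x{\left(2,W{\left(3,-5 \right)} \right)} \left(50 + 40\right) = 5 \left(2 + 2 \cdot 3\right) \left(50 + 40\right) = 5 \left(2 + 6\right) 90 = 5 \cdot 8 \cdot 90 = 40 \cdot 90 = 3600$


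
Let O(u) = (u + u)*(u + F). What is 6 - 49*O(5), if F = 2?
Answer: -3424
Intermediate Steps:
O(u) = 2*u*(2 + u) (O(u) = (u + u)*(u + 2) = (2*u)*(2 + u) = 2*u*(2 + u))
6 - 49*O(5) = 6 - 98*5*(2 + 5) = 6 - 98*5*7 = 6 - 49*70 = 6 - 3430 = -3424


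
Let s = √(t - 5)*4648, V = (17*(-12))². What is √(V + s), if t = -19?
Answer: 4*√(2601 + 581*I*√6) ≈ 211.01 + 53.955*I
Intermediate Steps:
V = 41616 (V = (-204)² = 41616)
s = 9296*I*√6 (s = √(-19 - 5)*4648 = √(-24)*4648 = (2*I*√6)*4648 = 9296*I*√6 ≈ 22770.0*I)
√(V + s) = √(41616 + 9296*I*√6)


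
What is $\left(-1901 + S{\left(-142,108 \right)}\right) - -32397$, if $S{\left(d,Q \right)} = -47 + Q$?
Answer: $30557$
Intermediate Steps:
$\left(-1901 + S{\left(-142,108 \right)}\right) - -32397 = \left(-1901 + \left(-47 + 108\right)\right) - -32397 = \left(-1901 + 61\right) + 32397 = -1840 + 32397 = 30557$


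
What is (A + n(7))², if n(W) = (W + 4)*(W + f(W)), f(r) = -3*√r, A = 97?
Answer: 37899 - 11484*√7 ≈ 7515.2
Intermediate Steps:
n(W) = (4 + W)*(W - 3*√W) (n(W) = (W + 4)*(W - 3*√W) = (4 + W)*(W - 3*√W))
(A + n(7))² = (97 + (7² - 12*√7 - 21*√7 + 4*7))² = (97 + (49 - 12*√7 - 21*√7 + 28))² = (97 + (77 - 33*√7))² = (174 - 33*√7)²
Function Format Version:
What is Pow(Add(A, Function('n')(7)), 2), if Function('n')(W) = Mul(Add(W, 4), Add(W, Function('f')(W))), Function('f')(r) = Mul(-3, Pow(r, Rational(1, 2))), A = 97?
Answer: Add(37899, Mul(-11484, Pow(7, Rational(1, 2)))) ≈ 7515.2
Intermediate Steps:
Function('n')(W) = Mul(Add(4, W), Add(W, Mul(-3, Pow(W, Rational(1, 2))))) (Function('n')(W) = Mul(Add(W, 4), Add(W, Mul(-3, Pow(W, Rational(1, 2))))) = Mul(Add(4, W), Add(W, Mul(-3, Pow(W, Rational(1, 2))))))
Pow(Add(A, Function('n')(7)), 2) = Pow(Add(97, Add(Pow(7, 2), Mul(-12, Pow(7, Rational(1, 2))), Mul(-3, Pow(7, Rational(3, 2))), Mul(4, 7))), 2) = Pow(Add(97, Add(49, Mul(-12, Pow(7, Rational(1, 2))), Mul(-3, Mul(7, Pow(7, Rational(1, 2)))), 28)), 2) = Pow(Add(97, Add(49, Mul(-12, Pow(7, Rational(1, 2))), Mul(-21, Pow(7, Rational(1, 2))), 28)), 2) = Pow(Add(97, Add(77, Mul(-33, Pow(7, Rational(1, 2))))), 2) = Pow(Add(174, Mul(-33, Pow(7, Rational(1, 2)))), 2)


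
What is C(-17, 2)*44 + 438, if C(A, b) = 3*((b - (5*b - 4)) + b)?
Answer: 174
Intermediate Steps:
C(A, b) = 12 - 9*b (C(A, b) = 3*((b - (-4 + 5*b)) + b) = 3*((b + (4 - 5*b)) + b) = 3*((4 - 4*b) + b) = 3*(4 - 3*b) = 12 - 9*b)
C(-17, 2)*44 + 438 = (12 - 9*2)*44 + 438 = (12 - 18)*44 + 438 = -6*44 + 438 = -264 + 438 = 174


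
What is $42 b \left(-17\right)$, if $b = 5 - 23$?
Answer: $12852$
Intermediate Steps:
$b = -18$ ($b = 5 - 23 = -18$)
$42 b \left(-17\right) = 42 \left(-18\right) \left(-17\right) = \left(-756\right) \left(-17\right) = 12852$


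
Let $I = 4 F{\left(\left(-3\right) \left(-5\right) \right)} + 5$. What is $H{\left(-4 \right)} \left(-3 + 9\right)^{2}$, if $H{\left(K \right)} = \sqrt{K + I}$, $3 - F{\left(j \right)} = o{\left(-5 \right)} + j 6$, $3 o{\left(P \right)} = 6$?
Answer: $36 i \sqrt{355} \approx 678.29 i$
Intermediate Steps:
$o{\left(P \right)} = 2$ ($o{\left(P \right)} = \frac{1}{3} \cdot 6 = 2$)
$F{\left(j \right)} = 1 - 6 j$ ($F{\left(j \right)} = 3 - \left(2 + j 6\right) = 3 - \left(2 + 6 j\right) = 1 - 6 j$)
$I = -351$ ($I = 4 \left(1 - 6 \left(\left(-3\right) \left(-5\right)\right)\right) + 5 = 4 \left(1 - 90\right) + 5 = 4 \left(-89\right) + 5 = -356 + 5 = -351$)
$H{\left(K \right)} = \sqrt{-351 + K}$ ($H{\left(K \right)} = \sqrt{K - 351} = \sqrt{-351 + K}$)
$H{\left(-4 \right)} \left(-3 + 9\right)^{2} = \sqrt{-351 - 4} \left(-3 + 9\right)^{2} = \sqrt{-355} \cdot 6^{2} = i \sqrt{355} \cdot 36 = 36 i \sqrt{355}$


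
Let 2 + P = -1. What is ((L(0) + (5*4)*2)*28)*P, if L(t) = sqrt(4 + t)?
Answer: -3528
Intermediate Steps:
P = -3 (P = -2 - 1 = -3)
((L(0) + (5*4)*2)*28)*P = ((sqrt(4 + 0) + (5*4)*2)*28)*(-3) = ((sqrt(4) + 20*2)*28)*(-3) = ((2 + 40)*28)*(-3) = (42*28)*(-3) = 1176*(-3) = -3528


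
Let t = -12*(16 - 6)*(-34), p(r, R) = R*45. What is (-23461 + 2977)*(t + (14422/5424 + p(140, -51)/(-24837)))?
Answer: -9204603724119/110062 ≈ -8.3631e+7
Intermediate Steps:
p(r, R) = 45*R
t = 4080 (t = -12*10*(-34) = -120*(-34) = 4080)
(-23461 + 2977)*(t + (14422/5424 + p(140, -51)/(-24837))) = (-23461 + 2977)*(4080 + (14422/5424 + (45*(-51))/(-24837))) = -20484*(4080 + (14422*(1/5424) - 2295*(-1/24837))) = -20484*(4080 + (7211/2712 + 45/487)) = -20484*(4080 + 3633797/1320744) = -20484*5392269317/1320744 = -9204603724119/110062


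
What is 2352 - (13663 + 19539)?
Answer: -30850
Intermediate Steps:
2352 - (13663 + 19539) = 2352 - 1*33202 = 2352 - 33202 = -30850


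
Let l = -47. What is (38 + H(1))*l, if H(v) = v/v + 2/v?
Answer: -1927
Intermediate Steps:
H(v) = 1 + 2/v
(38 + H(1))*l = (38 + (2 + 1)/1)*(-47) = (38 + 1*3)*(-47) = (38 + 3)*(-47) = 41*(-47) = -1927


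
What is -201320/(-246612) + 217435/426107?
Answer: 34851485365/26270774871 ≈ 1.3266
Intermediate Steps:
-201320/(-246612) + 217435/426107 = -201320*(-1/246612) + 217435*(1/426107) = 50330/61653 + 217435/426107 = 34851485365/26270774871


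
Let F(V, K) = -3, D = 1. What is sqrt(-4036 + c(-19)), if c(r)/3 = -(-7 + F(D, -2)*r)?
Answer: I*sqrt(4186) ≈ 64.699*I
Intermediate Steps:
c(r) = 21 + 9*r (c(r) = 3*(-(-7 - 3*r)) = 3*(7 + 3*r) = 21 + 9*r)
sqrt(-4036 + c(-19)) = sqrt(-4036 + (21 + 9*(-19))) = sqrt(-4036 + (21 - 171)) = sqrt(-4036 - 150) = sqrt(-4186) = I*sqrt(4186)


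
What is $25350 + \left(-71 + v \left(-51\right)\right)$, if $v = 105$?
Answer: $19924$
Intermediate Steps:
$25350 + \left(-71 + v \left(-51\right)\right) = 25350 + \left(-71 + 105 \left(-51\right)\right) = 25350 - 5426 = 19924$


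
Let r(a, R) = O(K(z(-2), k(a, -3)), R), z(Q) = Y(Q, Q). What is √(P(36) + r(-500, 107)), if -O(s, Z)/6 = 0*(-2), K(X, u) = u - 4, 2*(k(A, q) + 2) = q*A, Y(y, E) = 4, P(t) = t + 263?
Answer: √299 ≈ 17.292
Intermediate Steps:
P(t) = 263 + t
z(Q) = 4
k(A, q) = -2 + A*q/2 (k(A, q) = -2 + (q*A)/2 = -2 + (A*q)/2 = -2 + A*q/2)
K(X, u) = -4 + u
O(s, Z) = 0 (O(s, Z) = -0*(-2) = -6*0 = 0)
r(a, R) = 0
√(P(36) + r(-500, 107)) = √((263 + 36) + 0) = √(299 + 0) = √299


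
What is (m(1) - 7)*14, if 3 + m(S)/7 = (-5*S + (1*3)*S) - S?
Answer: -686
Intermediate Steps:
m(S) = -21 - 21*S (m(S) = -21 + 7*((-5*S + (1*3)*S) - S) = -21 + 7*((-5*S + 3*S) - S) = -21 + 7*(-2*S - S) = -21 + 7*(-3*S) = -21 - 21*S)
(m(1) - 7)*14 = ((-21 - 21*1) - 7)*14 = ((-21 - 21) - 7)*14 = (-42 - 7)*14 = -49*14 = -686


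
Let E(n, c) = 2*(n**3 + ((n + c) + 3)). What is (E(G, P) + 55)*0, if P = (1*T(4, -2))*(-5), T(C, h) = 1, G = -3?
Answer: 0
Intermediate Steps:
P = -5 (P = (1*1)*(-5) = 1*(-5) = -5)
E(n, c) = 6 + 2*c + 2*n + 2*n**3 (E(n, c) = 2*(n**3 + ((c + n) + 3)) = 2*(n**3 + (3 + c + n)) = 2*(3 + c + n + n**3) = 6 + 2*c + 2*n + 2*n**3)
(E(G, P) + 55)*0 = ((6 + 2*(-5) + 2*(-3) + 2*(-3)**3) + 55)*0 = ((6 - 10 - 6 + 2*(-27)) + 55)*0 = ((6 - 10 - 6 - 54) + 55)*0 = (-64 + 55)*0 = -9*0 = 0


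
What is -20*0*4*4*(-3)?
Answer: 0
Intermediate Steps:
-20*0*4*4*(-3) = -0*4*(-3) = -20*0*(-3) = 0*(-3) = 0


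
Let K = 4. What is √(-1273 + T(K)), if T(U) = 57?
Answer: 8*I*√19 ≈ 34.871*I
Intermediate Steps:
√(-1273 + T(K)) = √(-1273 + 57) = √(-1216) = 8*I*√19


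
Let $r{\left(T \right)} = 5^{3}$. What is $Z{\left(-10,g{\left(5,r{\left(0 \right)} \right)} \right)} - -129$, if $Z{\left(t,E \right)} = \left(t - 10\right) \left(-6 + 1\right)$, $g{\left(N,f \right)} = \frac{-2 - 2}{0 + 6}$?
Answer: $229$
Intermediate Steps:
$r{\left(T \right)} = 125$
$g{\left(N,f \right)} = - \frac{2}{3}$ ($g{\left(N,f \right)} = - \frac{4}{6} = \left(-4\right) \frac{1}{6} = - \frac{2}{3}$)
$Z{\left(t,E \right)} = 50 - 5 t$ ($Z{\left(t,E \right)} = \left(-10 + t\right) \left(-5\right) = 50 - 5 t$)
$Z{\left(-10,g{\left(5,r{\left(0 \right)} \right)} \right)} - -129 = \left(50 - -50\right) - -129 = \left(50 + 50\right) + 129 = 100 + 129 = 229$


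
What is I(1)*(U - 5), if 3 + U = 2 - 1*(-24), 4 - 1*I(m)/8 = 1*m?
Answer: 432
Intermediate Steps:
I(m) = 32 - 8*m
U = 23 (U = -3 + (2 - 1*(-24)) = -3 + (2 + 24) = -3 + 26 = 23)
I(1)*(U - 5) = (32 - 8*1)*(23 - 5) = (32 - 8)*18 = 24*18 = 432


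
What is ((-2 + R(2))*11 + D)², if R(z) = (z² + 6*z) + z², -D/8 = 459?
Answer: 12068676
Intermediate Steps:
D = -3672 (D = -8*459 = -3672)
R(z) = 2*z² + 6*z
((-2 + R(2))*11 + D)² = ((-2 + 2*2*(3 + 2))*11 - 3672)² = ((-2 + 2*2*5)*11 - 3672)² = ((-2 + 20)*11 - 3672)² = (18*11 - 3672)² = (198 - 3672)² = (-3474)² = 12068676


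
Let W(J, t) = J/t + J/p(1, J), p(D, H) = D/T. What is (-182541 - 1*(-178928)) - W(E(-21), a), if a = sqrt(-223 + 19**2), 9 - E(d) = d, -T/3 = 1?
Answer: -3523 - 5*sqrt(138)/23 ≈ -3525.6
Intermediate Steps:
T = -3 (T = -3*1 = -3)
E(d) = 9 - d
p(D, H) = -D/3 (p(D, H) = D/(-3) = D*(-1/3) = -D/3)
a = sqrt(138) (a = sqrt(-223 + 361) = sqrt(138) ≈ 11.747)
W(J, t) = -3*J + J/t (W(J, t) = J/t + J/((-1/3*1)) = J/t + J/(-1/3) = J/t + J*(-3) = J/t - 3*J = -3*J + J/t)
(-182541 - 1*(-178928)) - W(E(-21), a) = (-182541 - 1*(-178928)) - (-3*(9 - 1*(-21)) + (9 - 1*(-21))/(sqrt(138))) = (-182541 + 178928) - (-3*(9 + 21) + (9 + 21)*(sqrt(138)/138)) = -3613 - (-3*30 + 30*(sqrt(138)/138)) = -3613 - (-90 + 5*sqrt(138)/23) = -3613 + (90 - 5*sqrt(138)/23) = -3523 - 5*sqrt(138)/23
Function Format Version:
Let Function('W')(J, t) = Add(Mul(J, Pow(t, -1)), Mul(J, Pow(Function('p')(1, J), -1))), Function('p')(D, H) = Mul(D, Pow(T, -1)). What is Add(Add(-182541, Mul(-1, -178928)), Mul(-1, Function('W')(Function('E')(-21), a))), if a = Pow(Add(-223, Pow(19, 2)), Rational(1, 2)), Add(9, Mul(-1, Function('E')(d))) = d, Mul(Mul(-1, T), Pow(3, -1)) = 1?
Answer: Add(-3523, Mul(Rational(-5, 23), Pow(138, Rational(1, 2)))) ≈ -3525.6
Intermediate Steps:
T = -3 (T = Mul(-3, 1) = -3)
Function('E')(d) = Add(9, Mul(-1, d))
Function('p')(D, H) = Mul(Rational(-1, 3), D) (Function('p')(D, H) = Mul(D, Pow(-3, -1)) = Mul(D, Rational(-1, 3)) = Mul(Rational(-1, 3), D))
a = Pow(138, Rational(1, 2)) (a = Pow(Add(-223, 361), Rational(1, 2)) = Pow(138, Rational(1, 2)) ≈ 11.747)
Function('W')(J, t) = Add(Mul(-3, J), Mul(J, Pow(t, -1))) (Function('W')(J, t) = Add(Mul(J, Pow(t, -1)), Mul(J, Pow(Mul(Rational(-1, 3), 1), -1))) = Add(Mul(J, Pow(t, -1)), Mul(J, Pow(Rational(-1, 3), -1))) = Add(Mul(J, Pow(t, -1)), Mul(J, -3)) = Add(Mul(J, Pow(t, -1)), Mul(-3, J)) = Add(Mul(-3, J), Mul(J, Pow(t, -1))))
Add(Add(-182541, Mul(-1, -178928)), Mul(-1, Function('W')(Function('E')(-21), a))) = Add(Add(-182541, Mul(-1, -178928)), Mul(-1, Add(Mul(-3, Add(9, Mul(-1, -21))), Mul(Add(9, Mul(-1, -21)), Pow(Pow(138, Rational(1, 2)), -1))))) = Add(Add(-182541, 178928), Mul(-1, Add(Mul(-3, Add(9, 21)), Mul(Add(9, 21), Mul(Rational(1, 138), Pow(138, Rational(1, 2))))))) = Add(-3613, Mul(-1, Add(Mul(-3, 30), Mul(30, Mul(Rational(1, 138), Pow(138, Rational(1, 2))))))) = Add(-3613, Mul(-1, Add(-90, Mul(Rational(5, 23), Pow(138, Rational(1, 2)))))) = Add(-3613, Add(90, Mul(Rational(-5, 23), Pow(138, Rational(1, 2))))) = Add(-3523, Mul(Rational(-5, 23), Pow(138, Rational(1, 2))))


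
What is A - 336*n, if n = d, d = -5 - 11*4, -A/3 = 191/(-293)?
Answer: 4824525/293 ≈ 16466.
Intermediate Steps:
A = 573/293 (A = -573/(-293) = -573*(-1)/293 = -3*(-191/293) = 573/293 ≈ 1.9556)
d = -49 (d = -5 - 44 = -49)
n = -49
A - 336*n = 573/293 - 336*(-49) = 573/293 + 16464 = 4824525/293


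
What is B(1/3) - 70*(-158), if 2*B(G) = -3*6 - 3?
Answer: 22099/2 ≈ 11050.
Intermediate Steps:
B(G) = -21/2 (B(G) = (-3*6 - 3)/2 = (-18 - 3)/2 = (1/2)*(-21) = -21/2)
B(1/3) - 70*(-158) = -21/2 - 70*(-158) = -21/2 + 11060 = 22099/2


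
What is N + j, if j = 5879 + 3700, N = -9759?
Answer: -180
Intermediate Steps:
j = 9579
N + j = -9759 + 9579 = -180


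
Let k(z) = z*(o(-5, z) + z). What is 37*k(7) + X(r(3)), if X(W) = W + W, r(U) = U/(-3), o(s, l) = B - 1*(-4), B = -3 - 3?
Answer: 1293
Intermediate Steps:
B = -6
o(s, l) = -2 (o(s, l) = -6 - 1*(-4) = -6 + 4 = -2)
r(U) = -U/3 (r(U) = U*(-⅓) = -U/3)
k(z) = z*(-2 + z)
X(W) = 2*W
37*k(7) + X(r(3)) = 37*(7*(-2 + 7)) + 2*(-⅓*3) = 37*(7*5) + 2*(-1) = 37*35 - 2 = 1295 - 2 = 1293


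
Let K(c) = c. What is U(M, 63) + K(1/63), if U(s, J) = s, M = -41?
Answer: -2582/63 ≈ -40.984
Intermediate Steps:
U(M, 63) + K(1/63) = -41 + 1/63 = -2582/63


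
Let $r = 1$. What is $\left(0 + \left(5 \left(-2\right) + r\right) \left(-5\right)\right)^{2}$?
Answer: $2025$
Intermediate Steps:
$\left(0 + \left(5 \left(-2\right) + r\right) \left(-5\right)\right)^{2} = \left(0 + \left(5 \left(-2\right) + 1\right) \left(-5\right)\right)^{2} = \left(0 + \left(-10 + 1\right) \left(-5\right)\right)^{2} = \left(0 - -45\right)^{2} = \left(0 + 45\right)^{2} = 45^{2} = 2025$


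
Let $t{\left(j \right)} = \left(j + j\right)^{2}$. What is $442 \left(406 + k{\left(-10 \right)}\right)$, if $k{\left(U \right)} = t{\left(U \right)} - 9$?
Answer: $352274$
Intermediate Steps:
$t{\left(j \right)} = 4 j^{2}$ ($t{\left(j \right)} = \left(2 j\right)^{2} = 4 j^{2}$)
$k{\left(U \right)} = -9 + 4 U^{2}$ ($k{\left(U \right)} = 4 U^{2} - 9 = -9 + 4 U^{2}$)
$442 \left(406 + k{\left(-10 \right)}\right) = 442 \left(406 - \left(9 - 4 \left(-10\right)^{2}\right)\right) = 442 \left(406 + \left(-9 + 4 \cdot 100\right)\right) = 442 \left(406 + \left(-9 + 400\right)\right) = 442 \left(406 + 391\right) = 442 \cdot 797 = 352274$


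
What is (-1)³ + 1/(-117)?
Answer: -118/117 ≈ -1.0085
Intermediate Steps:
(-1)³ + 1/(-117) = -1 - 1/117 = -118/117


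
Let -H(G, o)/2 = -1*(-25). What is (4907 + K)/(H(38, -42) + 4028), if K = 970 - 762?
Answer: 1705/1326 ≈ 1.2858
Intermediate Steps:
H(G, o) = -50 (H(G, o) = -(-2)*(-25) = -2*25 = -50)
K = 208
(4907 + K)/(H(38, -42) + 4028) = (4907 + 208)/(-50 + 4028) = 5115/3978 = 5115*(1/3978) = 1705/1326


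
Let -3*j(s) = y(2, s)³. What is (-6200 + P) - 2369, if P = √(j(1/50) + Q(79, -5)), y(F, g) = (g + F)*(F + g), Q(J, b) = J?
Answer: -8569 + √7924814548197/375000 ≈ -8561.5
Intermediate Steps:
y(F, g) = (F + g)² (y(F, g) = (F + g)*(F + g) = (F + g)²)
j(s) = -(2 + s)⁶/3
P = √7924814548197/375000 (P = √(-(2 + 1/50)⁶/3 + 79) = √(-(101/50)⁶/3 + 79) = √(-⅓*1061520150601/15625000000 + 79) = √(-1061520150601/46875000000 + 79) = √(2641604849399/46875000000) = √7924814548197/375000 ≈ 7.5069)
(-6200 + P) - 2369 = (-6200 + √7924814548197/375000) - 2369 = -8569 + √7924814548197/375000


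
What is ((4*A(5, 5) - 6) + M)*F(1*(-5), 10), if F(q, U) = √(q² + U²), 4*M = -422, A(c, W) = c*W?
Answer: -115*√5/2 ≈ -128.57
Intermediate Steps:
A(c, W) = W*c
M = -211/2 (M = (¼)*(-422) = -211/2 ≈ -105.50)
F(q, U) = √(U² + q²)
((4*A(5, 5) - 6) + M)*F(1*(-5), 10) = ((4*(5*5) - 6) - 211/2)*√(10² + (1*(-5))²) = ((4*25 - 6) - 211/2)*√(100 + (-5)²) = ((100 - 6) - 211/2)*√(100 + 25) = (94 - 211/2)*√125 = -115*√5/2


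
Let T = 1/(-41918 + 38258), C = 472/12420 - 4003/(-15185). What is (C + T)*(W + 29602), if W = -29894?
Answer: -50615514841/575222985 ≈ -87.993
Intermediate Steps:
C = 2844229/9429885 (C = 472*(1/12420) - 4003*(-1/15185) = 118/3105 + 4003/15185 = 2844229/9429885 ≈ 0.30162)
T = -1/3660 (T = 1/(-3660) = -1/3660 ≈ -0.00027322)
(C + T)*(W + 29602) = (2844229/9429885 - 1/3660)*(-29894 + 29602) = (693363217/2300891940)*(-292) = -50615514841/575222985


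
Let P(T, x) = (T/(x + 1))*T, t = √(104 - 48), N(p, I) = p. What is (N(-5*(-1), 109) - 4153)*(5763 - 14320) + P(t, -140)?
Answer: 4933726548/139 ≈ 3.5494e+7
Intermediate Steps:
t = 2*√14 (t = √56 = 2*√14 ≈ 7.4833)
P(T, x) = T²/(1 + x) (P(T, x) = (T/(1 + x))*T = T²/(1 + x))
(N(-5*(-1), 109) - 4153)*(5763 - 14320) + P(t, -140) = (-5*(-1) - 4153)*(5763 - 14320) + (2*√14)²/(1 - 140) = (5 - 4153)*(-8557) + 56/(-139) = -4148*(-8557) + 56*(-1/139) = 35494436 - 56/139 = 4933726548/139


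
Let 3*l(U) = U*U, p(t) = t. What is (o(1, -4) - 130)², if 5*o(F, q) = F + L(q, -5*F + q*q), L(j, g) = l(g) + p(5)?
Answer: 3279721/225 ≈ 14577.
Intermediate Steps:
l(U) = U²/3 (l(U) = (U*U)/3 = U²/3)
L(j, g) = 5 + g²/3 (L(j, g) = g²/3 + 5 = 5 + g²/3)
o(F, q) = 1 + F/5 + (q² - 5*F)²/15 (o(F, q) = (F + (5 + (-5*F + q*q)²/3))/5 = (F + (5 + (-5*F + q²)²/3))/5 = (F + (5 + (q² - 5*F)²/3))/5 = (5 + F + (q² - 5*F)²/3)/5 = 1 + F/5 + (q² - 5*F)²/15)
(o(1, -4) - 130)² = ((1 + (⅕)*1 + (-1*(-4)² + 5*1)²/15) - 130)² = ((1 + ⅕ + (-1*16 + 5)²/15) - 130)² = ((1 + ⅕ + (-16 + 5)²/15) - 130)² = ((1 + ⅕ + (1/15)*(-11)²) - 130)² = ((1 + ⅕ + (1/15)*121) - 130)² = ((1 + ⅕ + 121/15) - 130)² = (139/15 - 130)² = (-1811/15)² = 3279721/225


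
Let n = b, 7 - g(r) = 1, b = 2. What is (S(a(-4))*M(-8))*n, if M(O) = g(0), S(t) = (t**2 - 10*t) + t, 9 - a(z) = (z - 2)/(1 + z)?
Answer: -168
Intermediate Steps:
a(z) = 9 - (-2 + z)/(1 + z) (a(z) = 9 - (z - 2)/(1 + z) = 9 - (-2 + z)/(1 + z))
S(t) = t**2 - 9*t
g(r) = 6 (g(r) = 7 - 1*1 = 7 - 1 = 6)
n = 2
M(O) = 6
(S(a(-4))*M(-8))*n = ((((11 + 8*(-4))/(1 - 4))*(-9 + (11 + 8*(-4))/(1 - 4)))*6)*2 = ((((11 - 32)/(-3))*(-9 + (11 - 32)/(-3)))*6)*2 = (((-1/3*(-21))*(-9 - 1/3*(-21)))*6)*2 = ((7*(-9 + 7))*6)*2 = ((7*(-2))*6)*2 = -14*6*2 = -84*2 = -168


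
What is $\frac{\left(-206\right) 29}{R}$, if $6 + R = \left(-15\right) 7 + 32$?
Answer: $\frac{5974}{79} \approx 75.62$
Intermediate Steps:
$R = -79$ ($R = -6 + \left(\left(-15\right) 7 + 32\right) = -6 + \left(-105 + 32\right) = -6 - 73 = -79$)
$\frac{\left(-206\right) 29}{R} = \frac{\left(-206\right) 29}{-79} = \left(-5974\right) \left(- \frac{1}{79}\right) = \frac{5974}{79}$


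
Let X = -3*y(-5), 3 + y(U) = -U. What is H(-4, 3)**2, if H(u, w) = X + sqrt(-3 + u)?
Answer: (6 - I*sqrt(7))**2 ≈ 29.0 - 31.749*I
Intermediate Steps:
y(U) = -3 - U
X = -6 (X = -3*(-3 - 1*(-5)) = -3*(-3 + 5) = -3*2 = -6)
H(u, w) = -6 + sqrt(-3 + u)
H(-4, 3)**2 = (-6 + sqrt(-3 - 4))**2 = (-6 + sqrt(-7))**2 = (-6 + I*sqrt(7))**2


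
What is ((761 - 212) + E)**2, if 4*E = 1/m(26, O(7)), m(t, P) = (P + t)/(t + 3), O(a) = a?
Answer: 5255815009/17424 ≈ 3.0164e+5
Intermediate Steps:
m(t, P) = (P + t)/(3 + t)
E = 29/132 (E = 1/(4*(((7 + 26)/(3 + 26)))) = 1/(4*((33/29))) = 1/(4*(((1/29)*33))) = 1/(4*(33/29)) = (1/4)*(29/33) = 29/132 ≈ 0.21970)
((761 - 212) + E)**2 = ((761 - 212) + 29/132)**2 = (549 + 29/132)**2 = (72497/132)**2 = 5255815009/17424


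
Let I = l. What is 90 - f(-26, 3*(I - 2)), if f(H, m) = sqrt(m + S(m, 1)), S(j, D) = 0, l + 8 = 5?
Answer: 90 - I*sqrt(15) ≈ 90.0 - 3.873*I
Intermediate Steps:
l = -3 (l = -8 + 5 = -3)
I = -3
f(H, m) = sqrt(m) (f(H, m) = sqrt(m + 0) = sqrt(m))
90 - f(-26, 3*(I - 2)) = 90 - sqrt(3*(-3 - 2)) = 90 - sqrt(3*(-5)) = 90 - sqrt(-15) = 90 - I*sqrt(15)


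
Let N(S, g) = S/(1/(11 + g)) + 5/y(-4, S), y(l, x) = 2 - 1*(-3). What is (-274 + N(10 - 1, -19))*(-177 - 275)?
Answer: 155940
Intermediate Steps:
y(l, x) = 5 (y(l, x) = 2 + 3 = 5)
N(S, g) = 1 + S*(11 + g) (N(S, g) = S/(1/(11 + g)) + 5/5 = S*(11 + g) + 5*(1/5) = S*(11 + g) + 1 = 1 + S*(11 + g))
(-274 + N(10 - 1, -19))*(-177 - 275) = (-274 + (1 + 11*(10 - 1) + (10 - 1)*(-19)))*(-177 - 275) = (-274 + (1 + 11*9 + 9*(-19)))*(-452) = (-274 + (1 + 99 - 171))*(-452) = (-274 - 71)*(-452) = -345*(-452) = 155940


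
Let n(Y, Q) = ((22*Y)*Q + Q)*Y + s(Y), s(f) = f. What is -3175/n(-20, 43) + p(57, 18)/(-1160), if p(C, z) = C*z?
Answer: -9775463/10948080 ≈ -0.89289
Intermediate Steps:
n(Y, Q) = Y + Y*(Q + 22*Q*Y) (n(Y, Q) = ((22*Y)*Q + Q)*Y + Y = (22*Q*Y + Q)*Y + Y = (Q + 22*Q*Y)*Y + Y = Y*(Q + 22*Q*Y) + Y = Y + Y*(Q + 22*Q*Y))
-3175/n(-20, 43) + p(57, 18)/(-1160) = -3175*(-1/(20*(1 + 43 + 22*43*(-20)))) + (57*18)/(-1160) = -3175*(-1/(20*(1 + 43 - 18920))) + 1026*(-1/1160) = -3175/((-20*(-18876))) - 513/580 = -3175/377520 - 513/580 = -3175*1/377520 - 513/580 = -635/75504 - 513/580 = -9775463/10948080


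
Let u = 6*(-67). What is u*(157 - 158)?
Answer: 402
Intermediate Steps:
u = -402
u*(157 - 158) = -402*(157 - 158) = -402*(-1) = 402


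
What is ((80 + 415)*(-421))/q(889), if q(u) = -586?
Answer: 208395/586 ≈ 355.62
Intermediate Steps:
((80 + 415)*(-421))/q(889) = ((80 + 415)*(-421))/(-586) = (495*(-421))*(-1/586) = -208395*(-1/586) = 208395/586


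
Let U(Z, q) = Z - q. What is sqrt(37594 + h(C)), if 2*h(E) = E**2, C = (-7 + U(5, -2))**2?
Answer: sqrt(37594) ≈ 193.89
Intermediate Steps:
C = 0 (C = (-7 + (5 - 1*(-2)))**2 = (-7 + (5 + 2))**2 = (-7 + 7)**2 = 0**2 = 0)
h(E) = E**2/2
sqrt(37594 + h(C)) = sqrt(37594 + (1/2)*0**2) = sqrt(37594 + (1/2)*0) = sqrt(37594 + 0) = sqrt(37594)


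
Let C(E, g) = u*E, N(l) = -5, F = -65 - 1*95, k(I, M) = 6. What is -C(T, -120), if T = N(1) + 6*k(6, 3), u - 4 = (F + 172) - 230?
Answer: 6634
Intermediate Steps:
F = -160 (F = -65 - 95 = -160)
u = -214 (u = 4 + ((-160 + 172) - 230) = 4 + (12 - 230) = 4 - 218 = -214)
T = 31 (T = -5 + 6*6 = -5 + 36 = 31)
C(E, g) = -214*E
-C(T, -120) = -(-214)*31 = -1*(-6634) = 6634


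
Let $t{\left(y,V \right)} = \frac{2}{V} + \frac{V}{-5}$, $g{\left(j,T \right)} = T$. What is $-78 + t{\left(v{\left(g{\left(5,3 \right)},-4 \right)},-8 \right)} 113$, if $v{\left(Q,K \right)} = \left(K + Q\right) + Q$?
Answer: $\frac{1491}{20} \approx 74.55$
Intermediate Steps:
$v{\left(Q,K \right)} = K + 2 Q$
$t{\left(y,V \right)} = \frac{2}{V} - \frac{V}{5}$ ($t{\left(y,V \right)} = \frac{2}{V} + V \left(- \frac{1}{5}\right) = \frac{2}{V} - \frac{V}{5}$)
$-78 + t{\left(v{\left(g{\left(5,3 \right)},-4 \right)},-8 \right)} 113 = -78 + \left(\frac{2}{-8} - - \frac{8}{5}\right) 113 = -78 + \left(2 \left(- \frac{1}{8}\right) + \frac{8}{5}\right) 113 = -78 + \left(- \frac{1}{4} + \frac{8}{5}\right) 113 = -78 + \frac{27}{20} \cdot 113 = -78 + \frac{3051}{20} = \frac{1491}{20}$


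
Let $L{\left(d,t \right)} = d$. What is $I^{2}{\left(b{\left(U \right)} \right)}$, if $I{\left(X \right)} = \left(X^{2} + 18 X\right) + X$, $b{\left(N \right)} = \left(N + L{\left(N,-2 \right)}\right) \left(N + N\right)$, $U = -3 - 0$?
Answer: $3920400$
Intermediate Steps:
$U = -3$ ($U = -3 + 0 = -3$)
$b{\left(N \right)} = 4 N^{2}$ ($b{\left(N \right)} = \left(N + N\right) \left(N + N\right) = 2 N 2 N = 4 N^{2}$)
$I{\left(X \right)} = X^{2} + 19 X$
$I^{2}{\left(b{\left(U \right)} \right)} = \left(4 \left(-3\right)^{2} \left(19 + 4 \left(-3\right)^{2}\right)\right)^{2} = \left(4 \cdot 9 \left(19 + 4 \cdot 9\right)\right)^{2} = \left(36 \left(19 + 36\right)\right)^{2} = \left(36 \cdot 55\right)^{2} = 1980^{2} = 3920400$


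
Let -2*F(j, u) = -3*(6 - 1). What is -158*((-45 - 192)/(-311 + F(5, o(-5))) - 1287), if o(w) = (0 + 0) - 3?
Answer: 123356130/607 ≈ 2.0322e+5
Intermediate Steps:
o(w) = -3 (o(w) = 0 - 3 = -3)
F(j, u) = 15/2 (F(j, u) = -(-3)*(6 - 1)/2 = -(-3)*5/2 = -1/2*(-15) = 15/2)
-158*((-45 - 192)/(-311 + F(5, o(-5))) - 1287) = -158*((-45 - 192)/(-311 + 15/2) - 1287) = -158*(-237/(-607/2) - 1287) = -158*(-237*(-2/607) - 1287) = -158*(474/607 - 1287) = -158*(-780735/607) = 123356130/607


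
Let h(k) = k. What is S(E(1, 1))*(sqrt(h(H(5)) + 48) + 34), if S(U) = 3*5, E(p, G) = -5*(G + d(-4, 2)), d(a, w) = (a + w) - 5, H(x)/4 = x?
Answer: 510 + 30*sqrt(17) ≈ 633.69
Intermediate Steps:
H(x) = 4*x
d(a, w) = -5 + a + w
E(p, G) = 35 - 5*G (E(p, G) = -5*(G + (-5 - 4 + 2)) = -5*(G - 7) = -5*(-7 + G) = 35 - 5*G)
S(U) = 15
S(E(1, 1))*(sqrt(h(H(5)) + 48) + 34) = 15*(sqrt(4*5 + 48) + 34) = 15*(sqrt(20 + 48) + 34) = 15*(sqrt(68) + 34) = 15*(2*sqrt(17) + 34) = 15*(34 + 2*sqrt(17)) = 510 + 30*sqrt(17)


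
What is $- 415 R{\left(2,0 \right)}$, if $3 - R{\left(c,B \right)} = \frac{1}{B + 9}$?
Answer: $- \frac{10790}{9} \approx -1198.9$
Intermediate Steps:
$R{\left(c,B \right)} = 3 - \frac{1}{9 + B}$ ($R{\left(c,B \right)} = 3 - \frac{1}{B + 9} = 3 - \frac{1}{9 + B}$)
$- 415 R{\left(2,0 \right)} = - 415 \frac{26 + 3 \cdot 0}{9 + 0} = - 415 \frac{26 + 0}{9} = - 415 \cdot \frac{1}{9} \cdot 26 = \left(-415\right) \frac{26}{9} = - \frac{10790}{9}$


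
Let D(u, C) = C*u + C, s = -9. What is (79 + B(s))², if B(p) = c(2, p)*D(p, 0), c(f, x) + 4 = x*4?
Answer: 6241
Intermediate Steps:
D(u, C) = C + C*u
c(f, x) = -4 + 4*x (c(f, x) = -4 + x*4 = -4 + 4*x)
B(p) = 0 (B(p) = (-4 + 4*p)*(0*(1 + p)) = (-4 + 4*p)*0 = 0)
(79 + B(s))² = (79 + 0)² = 79² = 6241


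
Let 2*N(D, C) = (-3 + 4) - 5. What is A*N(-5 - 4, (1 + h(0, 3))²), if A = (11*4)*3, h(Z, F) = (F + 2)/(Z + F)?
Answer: -264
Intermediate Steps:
h(Z, F) = (2 + F)/(F + Z)
N(D, C) = -2 (N(D, C) = ((-3 + 4) - 5)/2 = (1 - 5)/2 = (½)*(-4) = -2)
A = 132 (A = 44*3 = 132)
A*N(-5 - 4, (1 + h(0, 3))²) = 132*(-2) = -264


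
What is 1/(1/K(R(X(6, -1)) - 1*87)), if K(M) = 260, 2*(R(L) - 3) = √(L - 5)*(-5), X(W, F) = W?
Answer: 260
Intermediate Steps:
R(L) = 3 - 5*√(-5 + L)/2 (R(L) = 3 + (√(L - 5)*(-5))/2 = 3 + (√(-5 + L)*(-5))/2 = 3 + (-5*√(-5 + L))/2 = 3 - 5*√(-5 + L)/2)
1/(1/K(R(X(6, -1)) - 1*87)) = 1/(1/260) = 260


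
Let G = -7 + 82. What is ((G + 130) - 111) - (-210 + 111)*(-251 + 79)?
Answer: -16934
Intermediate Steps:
G = 75
((G + 130) - 111) - (-210 + 111)*(-251 + 79) = ((75 + 130) - 111) - (-210 + 111)*(-251 + 79) = (205 - 111) - (-99)*(-172) = 94 - 1*17028 = 94 - 17028 = -16934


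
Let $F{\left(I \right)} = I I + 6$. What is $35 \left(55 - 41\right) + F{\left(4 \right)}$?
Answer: $512$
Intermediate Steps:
$F{\left(I \right)} = 6 + I^{2}$ ($F{\left(I \right)} = I^{2} + 6 = 6 + I^{2}$)
$35 \left(55 - 41\right) + F{\left(4 \right)} = 35 \left(55 - 41\right) + \left(6 + 4^{2}\right) = 35 \left(55 - 41\right) + \left(6 + 16\right) = 35 \cdot 14 + 22 = 490 + 22 = 512$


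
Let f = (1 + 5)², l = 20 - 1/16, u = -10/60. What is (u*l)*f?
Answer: -957/8 ≈ -119.63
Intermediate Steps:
u = -⅙ (u = -10*1/60 = -⅙ ≈ -0.16667)
l = 319/16 (l = 20 - 1*1/16 = 20 - 1/16 = 319/16 ≈ 19.938)
f = 36 (f = 6² = 36)
(u*l)*f = -⅙*319/16*36 = -319/96*36 = -957/8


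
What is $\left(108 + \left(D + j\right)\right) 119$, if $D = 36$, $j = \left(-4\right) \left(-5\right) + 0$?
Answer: $19516$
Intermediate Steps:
$j = 20$ ($j = 20 + 0 = 20$)
$\left(108 + \left(D + j\right)\right) 119 = \left(108 + \left(36 + 20\right)\right) 119 = \left(108 + 56\right) 119 = 164 \cdot 119 = 19516$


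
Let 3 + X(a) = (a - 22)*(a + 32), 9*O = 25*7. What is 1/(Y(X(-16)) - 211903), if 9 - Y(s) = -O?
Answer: -9/1906871 ≈ -4.7198e-6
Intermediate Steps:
O = 175/9 (O = (25*7)/9 = (⅑)*175 = 175/9 ≈ 19.444)
X(a) = -3 + (-22 + a)*(32 + a) (X(a) = -3 + (a - 22)*(a + 32) = -3 + (-22 + a)*(32 + a))
Y(s) = 256/9 (Y(s) = 9 - (-1)*175/9 = 9 - 1*(-175/9) = 9 + 175/9 = 256/9)
1/(Y(X(-16)) - 211903) = 1/(256/9 - 211903) = 1/(-1906871/9) = -9/1906871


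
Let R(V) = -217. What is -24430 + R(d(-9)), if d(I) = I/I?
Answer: -24647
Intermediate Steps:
d(I) = 1
-24430 + R(d(-9)) = -24430 - 217 = -24647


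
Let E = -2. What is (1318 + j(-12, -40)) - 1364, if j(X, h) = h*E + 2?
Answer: 36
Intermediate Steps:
j(X, h) = 2 - 2*h (j(X, h) = h*(-2) + 2 = -2*h + 2 = 2 - 2*h)
(1318 + j(-12, -40)) - 1364 = (1318 + (2 - 2*(-40))) - 1364 = (1318 + (2 + 80)) - 1364 = (1318 + 82) - 1364 = 1400 - 1364 = 36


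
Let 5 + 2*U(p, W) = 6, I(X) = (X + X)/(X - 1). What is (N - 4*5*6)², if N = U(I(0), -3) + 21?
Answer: 38809/4 ≈ 9702.3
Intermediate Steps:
I(X) = 2*X/(-1 + X) (I(X) = (2*X)/(-1 + X) = 2*X/(-1 + X))
U(p, W) = ½ (U(p, W) = -5/2 + (½)*6 = -5/2 + 3 = ½)
N = 43/2 (N = ½ + 21 = 43/2 ≈ 21.500)
(N - 4*5*6)² = (43/2 - 4*5*6)² = (43/2 - 20*6)² = (43/2 - 120)² = (-197/2)² = 38809/4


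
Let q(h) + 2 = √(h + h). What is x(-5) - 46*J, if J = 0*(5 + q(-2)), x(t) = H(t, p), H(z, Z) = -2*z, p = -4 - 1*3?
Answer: 10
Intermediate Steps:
p = -7 (p = -4 - 3 = -7)
q(h) = -2 + √2*√h (q(h) = -2 + √(h + h) = -2 + √(2*h) = -2 + √2*√h)
x(t) = -2*t
J = 0 (J = 0*(5 + (-2 + √2*√(-2))) = 0*(5 + (-2 + √2*(I*√2))) = 0*(5 + (-2 + 2*I)) = 0*(3 + 2*I) = 0)
x(-5) - 46*J = -2*(-5) - 46*0 = 10 + 0 = 10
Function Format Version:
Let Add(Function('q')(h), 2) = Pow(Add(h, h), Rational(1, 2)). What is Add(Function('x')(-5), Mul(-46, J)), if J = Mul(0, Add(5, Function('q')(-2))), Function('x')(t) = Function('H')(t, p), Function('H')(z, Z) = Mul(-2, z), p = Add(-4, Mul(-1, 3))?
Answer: 10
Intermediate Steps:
p = -7 (p = Add(-4, -3) = -7)
Function('q')(h) = Add(-2, Mul(Pow(2, Rational(1, 2)), Pow(h, Rational(1, 2)))) (Function('q')(h) = Add(-2, Pow(Add(h, h), Rational(1, 2))) = Add(-2, Pow(Mul(2, h), Rational(1, 2))) = Add(-2, Mul(Pow(2, Rational(1, 2)), Pow(h, Rational(1, 2)))))
Function('x')(t) = Mul(-2, t)
J = 0 (J = Mul(0, Add(5, Add(-2, Mul(Pow(2, Rational(1, 2)), Pow(-2, Rational(1, 2)))))) = Mul(0, Add(5, Add(-2, Mul(Pow(2, Rational(1, 2)), Mul(I, Pow(2, Rational(1, 2))))))) = Mul(0, Add(5, Add(-2, Mul(2, I)))) = Mul(0, Add(3, Mul(2, I))) = 0)
Add(Function('x')(-5), Mul(-46, J)) = Add(Mul(-2, -5), Mul(-46, 0)) = Add(10, 0) = 10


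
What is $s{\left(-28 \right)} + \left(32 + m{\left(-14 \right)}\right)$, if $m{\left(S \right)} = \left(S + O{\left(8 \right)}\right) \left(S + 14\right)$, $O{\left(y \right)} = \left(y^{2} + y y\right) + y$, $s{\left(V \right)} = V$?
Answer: $4$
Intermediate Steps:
$O{\left(y \right)} = y + 2 y^{2}$ ($O{\left(y \right)} = \left(y^{2} + y^{2}\right) + y = 2 y^{2} + y = y + 2 y^{2}$)
$m{\left(S \right)} = \left(14 + S\right) \left(136 + S\right)$ ($m{\left(S \right)} = \left(S + 8 \left(1 + 2 \cdot 8\right)\right) \left(S + 14\right) = \left(S + 8 \left(1 + 16\right)\right) \left(14 + S\right) = \left(S + 8 \cdot 17\right) \left(14 + S\right) = \left(S + 136\right) \left(14 + S\right) = \left(136 + S\right) \left(14 + S\right) = \left(14 + S\right) \left(136 + S\right)$)
$s{\left(-28 \right)} + \left(32 + m{\left(-14 \right)}\right) = -28 + \left(32 + \left(1904 + \left(-14\right)^{2} + 150 \left(-14\right)\right)\right) = -28 + \left(32 + \left(1904 + 196 - 2100\right)\right) = -28 + \left(32 + 0\right) = -28 + 32 = 4$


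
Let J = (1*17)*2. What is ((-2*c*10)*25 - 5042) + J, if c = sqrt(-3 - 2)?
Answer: -5008 - 500*I*sqrt(5) ≈ -5008.0 - 1118.0*I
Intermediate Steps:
c = I*sqrt(5) (c = sqrt(-5) = I*sqrt(5) ≈ 2.2361*I)
J = 34 (J = 17*2 = 34)
((-2*c*10)*25 - 5042) + J = ((-2*I*sqrt(5)*10)*25 - 5042) + 34 = (-20*I*sqrt(5)*25 - 5042) + 34 = (-500*I*sqrt(5) - 5042) + 34 = (-5042 - 500*I*sqrt(5)) + 34 = -5008 - 500*I*sqrt(5)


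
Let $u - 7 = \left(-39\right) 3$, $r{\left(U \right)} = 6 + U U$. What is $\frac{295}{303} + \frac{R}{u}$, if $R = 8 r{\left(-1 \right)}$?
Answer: $\frac{7741}{16665} \approx 0.46451$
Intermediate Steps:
$r{\left(U \right)} = 6 + U^{2}$
$R = 56$ ($R = 8 \left(6 + \left(-1\right)^{2}\right) = 8 \left(6 + 1\right) = 8 \cdot 7 = 56$)
$u = -110$ ($u = 7 - 117 = -110$)
$\frac{295}{303} + \frac{R}{u} = \frac{295}{303} + \frac{56}{-110} = 295 \cdot \frac{1}{303} + 56 \left(- \frac{1}{110}\right) = \frac{295}{303} - \frac{28}{55} = \frac{7741}{16665}$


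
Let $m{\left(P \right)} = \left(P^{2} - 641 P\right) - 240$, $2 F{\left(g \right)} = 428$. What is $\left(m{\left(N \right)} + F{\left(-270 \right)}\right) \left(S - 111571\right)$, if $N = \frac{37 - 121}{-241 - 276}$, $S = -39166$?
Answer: $\frac{5242603617022}{267289} \approx 1.9614 \cdot 10^{7}$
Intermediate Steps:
$N = \frac{84}{517}$ ($N = - \frac{84}{-517} = \left(-84\right) \left(- \frac{1}{517}\right) = \frac{84}{517} \approx 0.16248$)
$F{\left(g \right)} = 214$ ($F{\left(g \right)} = \frac{1}{2} \cdot 428 = 214$)
$m{\left(P \right)} = -240 + P^{2} - 641 P$
$\left(m{\left(N \right)} + F{\left(-270 \right)}\right) \left(S - 111571\right) = \left(\left(-240 + \left(\frac{84}{517}\right)^{2} - \frac{53844}{517}\right) + 214\right) \left(-39166 - 111571\right) = \left(\left(-240 + \frac{7056}{267289} - \frac{53844}{517}\right) + 214\right) \left(-150737\right) = \left(- \frac{91979652}{267289} + 214\right) \left(-150737\right) = \left(- \frac{34779806}{267289}\right) \left(-150737\right) = \frac{5242603617022}{267289}$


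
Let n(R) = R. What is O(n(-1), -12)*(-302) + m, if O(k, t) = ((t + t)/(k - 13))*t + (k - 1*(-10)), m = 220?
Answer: 26002/7 ≈ 3714.6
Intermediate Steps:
O(k, t) = 10 + k + 2*t²/(-13 + k) (O(k, t) = ((2*t)/(-13 + k))*t + (k + 10) = (2*t/(-13 + k))*t + (10 + k) = 2*t²/(-13 + k) + (10 + k) = 10 + k + 2*t²/(-13 + k))
O(n(-1), -12)*(-302) + m = ((-130 + (-1)² - 3*(-1) + 2*(-12)²)/(-13 - 1))*(-302) + 220 = ((-130 + 1 + 3 + 2*144)/(-14))*(-302) + 220 = -(-130 + 1 + 3 + 288)/14*(-302) + 220 = -1/14*162*(-302) + 220 = -81/7*(-302) + 220 = 24462/7 + 220 = 26002/7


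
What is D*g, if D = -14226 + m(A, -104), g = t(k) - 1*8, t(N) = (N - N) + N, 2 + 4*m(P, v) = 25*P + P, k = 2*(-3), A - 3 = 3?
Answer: 198625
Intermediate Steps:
A = 6 (A = 3 + 3 = 6)
k = -6
m(P, v) = -½ + 13*P/2 (m(P, v) = -½ + (25*P + P)/4 = -½ + (26*P)/4 = -½ + 13*P/2)
t(N) = N (t(N) = 0 + N = N)
g = -14 (g = -6 - 1*8 = -6 - 8 = -14)
D = -28375/2 (D = -14226 + (-½ + (13/2)*6) = -14226 + (-½ + 39) = -14226 + 77/2 = -28375/2 ≈ -14188.)
D*g = -28375/2*(-14) = 198625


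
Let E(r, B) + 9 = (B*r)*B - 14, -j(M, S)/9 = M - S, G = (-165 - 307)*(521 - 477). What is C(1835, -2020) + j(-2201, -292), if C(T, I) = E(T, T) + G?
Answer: 6178854265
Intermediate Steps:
G = -20768 (G = -472*44 = -20768)
j(M, S) = -9*M + 9*S (j(M, S) = -9*(M - S) = -9*M + 9*S)
E(r, B) = -23 + r*B**2 (E(r, B) = -9 + ((B*r)*B - 14) = -9 + (r*B**2 - 14) = -9 + (-14 + r*B**2) = -23 + r*B**2)
C(T, I) = -20791 + T**3 (C(T, I) = (-23 + T*T**2) - 20768 = (-23 + T**3) - 20768 = -20791 + T**3)
C(1835, -2020) + j(-2201, -292) = (-20791 + 1835**3) + (-9*(-2201) + 9*(-292)) = (-20791 + 6178857875) + (19809 - 2628) = 6178837084 + 17181 = 6178854265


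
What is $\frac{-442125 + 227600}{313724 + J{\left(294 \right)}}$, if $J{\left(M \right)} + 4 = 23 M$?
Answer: $- \frac{214525}{320482} \approx -0.66938$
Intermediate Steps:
$J{\left(M \right)} = -4 + 23 M$
$\frac{-442125 + 227600}{313724 + J{\left(294 \right)}} = \frac{-442125 + 227600}{313724 + \left(-4 + 23 \cdot 294\right)} = - \frac{214525}{313724 + \left(-4 + 6762\right)} = - \frac{214525}{313724 + 6758} = - \frac{214525}{320482}$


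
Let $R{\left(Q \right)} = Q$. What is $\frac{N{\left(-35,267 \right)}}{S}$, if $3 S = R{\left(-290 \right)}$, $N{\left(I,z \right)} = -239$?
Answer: $\frac{717}{290} \approx 2.4724$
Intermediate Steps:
$S = - \frac{290}{3}$ ($S = \frac{1}{3} \left(-290\right) = - \frac{290}{3} \approx -96.667$)
$\frac{N{\left(-35,267 \right)}}{S} = - \frac{239}{- \frac{290}{3}} = \left(-239\right) \left(- \frac{3}{290}\right) = \frac{717}{290}$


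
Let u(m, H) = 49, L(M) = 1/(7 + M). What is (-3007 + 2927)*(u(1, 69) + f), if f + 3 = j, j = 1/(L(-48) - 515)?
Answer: -19425900/5279 ≈ -3679.8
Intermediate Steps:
j = -41/21116 (j = 1/(1/(7 - 48) - 515) = 1/(1/(-41) - 515) = 1/(-1/41 - 515) = 1/(-21116/41) = -41/21116 ≈ -0.0019417)
f = -63389/21116 (f = -3 - 41/21116 = -63389/21116 ≈ -3.0019)
(-3007 + 2927)*(u(1, 69) + f) = (-3007 + 2927)*(49 - 63389/21116) = -80*971295/21116 = -19425900/5279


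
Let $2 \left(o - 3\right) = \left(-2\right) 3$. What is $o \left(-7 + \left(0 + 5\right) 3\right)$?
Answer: $0$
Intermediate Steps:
$o = 0$ ($o = 3 + \frac{\left(-2\right) 3}{2} = 3 + \frac{1}{2} \left(-6\right) = 3 - 3 = 0$)
$o \left(-7 + \left(0 + 5\right) 3\right) = 0 \left(-7 + \left(0 + 5\right) 3\right) = 0 \left(-7 + 5 \cdot 3\right) = 0 \left(-7 + 15\right) = 0 \cdot 8 = 0$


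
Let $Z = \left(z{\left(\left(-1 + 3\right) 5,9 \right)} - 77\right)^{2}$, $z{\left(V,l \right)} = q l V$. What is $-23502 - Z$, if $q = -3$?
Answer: $-143911$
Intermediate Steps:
$z{\left(V,l \right)} = - 3 V l$ ($z{\left(V,l \right)} = - 3 l V = - 3 V l$)
$Z = 120409$ ($Z = \left(\left(-3\right) \left(-1 + 3\right) 5 \cdot 9 - 77\right)^{2} = \left(\left(-3\right) 2 \cdot 5 \cdot 9 - 77\right)^{2} = \left(\left(-3\right) 10 \cdot 9 - 77\right)^{2} = \left(-270 - 77\right)^{2} = \left(-347\right)^{2} = 120409$)
$-23502 - Z = -23502 - 120409 = -143911$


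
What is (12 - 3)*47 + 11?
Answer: 434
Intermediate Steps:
(12 - 3)*47 + 11 = 9*47 + 11 = 423 + 11 = 434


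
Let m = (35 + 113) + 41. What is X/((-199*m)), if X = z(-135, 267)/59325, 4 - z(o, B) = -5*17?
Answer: -89/2231272575 ≈ -3.9888e-8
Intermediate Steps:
z(o, B) = 89 (z(o, B) = 4 - (-5)*17 = 4 - 1*(-85) = 4 + 85 = 89)
m = 189 (m = 148 + 41 = 189)
X = 89/59325 ≈ 0.0015002
X/((-199*m)) = 89/(59325*((-199*189))) = (89/59325)/(-37611) = (89/59325)*(-1/37611) = -89/2231272575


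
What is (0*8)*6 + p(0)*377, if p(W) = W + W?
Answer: 0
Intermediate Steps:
p(W) = 2*W
(0*8)*6 + p(0)*377 = (0*8)*6 + (2*0)*377 = 0*6 + 0*377 = 0 + 0 = 0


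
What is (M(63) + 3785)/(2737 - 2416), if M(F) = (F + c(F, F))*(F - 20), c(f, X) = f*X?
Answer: 177161/321 ≈ 551.90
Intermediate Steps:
c(f, X) = X*f
M(F) = (-20 + F)*(F + F²) (M(F) = (F + F*F)*(F - 20) = (F + F²)*(-20 + F) = (-20 + F)*(F + F²))
(M(63) + 3785)/(2737 - 2416) = (63*(-20 + 63² - 19*63) + 3785)/(2737 - 2416) = (63*(-20 + 3969 - 1197) + 3785)/321 = (63*2752 + 3785)*(1/321) = (173376 + 3785)*(1/321) = 177161*(1/321) = 177161/321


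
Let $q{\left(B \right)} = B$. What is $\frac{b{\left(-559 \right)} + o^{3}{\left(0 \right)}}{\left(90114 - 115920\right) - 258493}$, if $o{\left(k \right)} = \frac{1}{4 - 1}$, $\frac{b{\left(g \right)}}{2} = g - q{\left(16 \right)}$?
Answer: $\frac{31049}{7676073} \approx 0.0040449$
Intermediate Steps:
$b{\left(g \right)} = -32 + 2 g$ ($b{\left(g \right)} = 2 \left(g - 16\right) = 2 \left(-16 + g\right) = -32 + 2 g$)
$o{\left(k \right)} = \frac{1}{3}$
$\frac{b{\left(-559 \right)} + o^{3}{\left(0 \right)}}{\left(90114 - 115920\right) - 258493} = \frac{\left(-32 + 2 \left(-559\right)\right) + \left(\frac{1}{3}\right)^{3}}{\left(90114 - 115920\right) - 258493} = \frac{\left(-32 - 1118\right) + \frac{1}{27}}{\left(90114 - 115920\right) - 258493} = \frac{-1150 + \frac{1}{27}}{-25806 - 258493} = - \frac{31049}{27 \left(-284299\right)} = \left(- \frac{31049}{27}\right) \left(- \frac{1}{284299}\right) = \frac{31049}{7676073}$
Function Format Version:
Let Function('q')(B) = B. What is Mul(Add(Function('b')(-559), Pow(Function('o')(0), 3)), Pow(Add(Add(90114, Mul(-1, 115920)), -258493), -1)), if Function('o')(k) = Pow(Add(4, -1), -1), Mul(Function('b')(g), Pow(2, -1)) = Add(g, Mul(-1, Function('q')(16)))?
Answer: Rational(31049, 7676073) ≈ 0.0040449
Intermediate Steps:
Function('b')(g) = Add(-32, Mul(2, g)) (Function('b')(g) = Mul(2, Add(g, Mul(-1, 16))) = Mul(2, Add(g, -16)) = Mul(2, Add(-16, g)) = Add(-32, Mul(2, g)))
Function('o')(k) = Rational(1, 3) (Function('o')(k) = Pow(3, -1) = Rational(1, 3))
Mul(Add(Function('b')(-559), Pow(Function('o')(0), 3)), Pow(Add(Add(90114, Mul(-1, 115920)), -258493), -1)) = Mul(Add(Add(-32, Mul(2, -559)), Pow(Rational(1, 3), 3)), Pow(Add(Add(90114, Mul(-1, 115920)), -258493), -1)) = Mul(Add(Add(-32, -1118), Rational(1, 27)), Pow(Add(Add(90114, -115920), -258493), -1)) = Mul(Add(-1150, Rational(1, 27)), Pow(Add(-25806, -258493), -1)) = Mul(Rational(-31049, 27), Pow(-284299, -1)) = Mul(Rational(-31049, 27), Rational(-1, 284299)) = Rational(31049, 7676073)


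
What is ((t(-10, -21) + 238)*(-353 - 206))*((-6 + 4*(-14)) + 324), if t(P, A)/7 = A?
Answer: -13327678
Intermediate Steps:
t(P, A) = 7*A
((t(-10, -21) + 238)*(-353 - 206))*((-6 + 4*(-14)) + 324) = ((7*(-21) + 238)*(-353 - 206))*((-6 + 4*(-14)) + 324) = ((-147 + 238)*(-559))*((-6 - 56) + 324) = (91*(-559))*(-62 + 324) = -50869*262 = -13327678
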